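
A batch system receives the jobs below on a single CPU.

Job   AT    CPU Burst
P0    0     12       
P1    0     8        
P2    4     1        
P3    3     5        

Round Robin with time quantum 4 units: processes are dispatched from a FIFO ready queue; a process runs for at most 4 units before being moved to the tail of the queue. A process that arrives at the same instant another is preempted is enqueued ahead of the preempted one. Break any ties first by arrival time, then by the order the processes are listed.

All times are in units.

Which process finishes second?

P1

Timeline: | P0 0-4 | P1 4-8 | P3 8-12 | P2 12-13 | P0 13-17 | P1 17-21 | P3 21-22 | P0 22-26 |
Completion: P0=26  P1=21  P2=13  P3=22
Finish order: P2 → P1 → P3 → P0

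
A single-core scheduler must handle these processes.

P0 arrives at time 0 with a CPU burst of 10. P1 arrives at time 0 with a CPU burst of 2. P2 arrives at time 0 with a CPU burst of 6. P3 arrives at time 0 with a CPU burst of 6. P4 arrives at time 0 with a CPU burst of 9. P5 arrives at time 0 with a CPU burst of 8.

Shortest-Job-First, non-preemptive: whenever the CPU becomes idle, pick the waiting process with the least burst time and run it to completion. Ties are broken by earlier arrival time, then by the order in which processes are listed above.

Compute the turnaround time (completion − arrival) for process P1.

Gantt: | P1 0-2 | P2 2-8 | P3 8-14 | P5 14-22 | P4 22-31 | P0 31-41 |
Completion: P0=41  P1=2  P2=8  P3=14  P4=31  P5=22
Turnaround (C−A): P0=41  P1=2  P2=8  P3=14  P4=31  P5=22
Turnaround(P1) = completion − arrival = 2 − 0 = 2

2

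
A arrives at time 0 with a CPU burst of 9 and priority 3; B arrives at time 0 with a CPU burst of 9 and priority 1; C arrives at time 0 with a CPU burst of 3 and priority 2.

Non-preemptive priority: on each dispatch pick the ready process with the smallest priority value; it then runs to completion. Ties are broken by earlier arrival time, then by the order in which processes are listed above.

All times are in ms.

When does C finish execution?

12

Schedule: | B 0-9 | C 9-12 | A 12-21 |
Completion: A=21  B=9  C=12
Turnaround (C−A): A=21  B=9  C=12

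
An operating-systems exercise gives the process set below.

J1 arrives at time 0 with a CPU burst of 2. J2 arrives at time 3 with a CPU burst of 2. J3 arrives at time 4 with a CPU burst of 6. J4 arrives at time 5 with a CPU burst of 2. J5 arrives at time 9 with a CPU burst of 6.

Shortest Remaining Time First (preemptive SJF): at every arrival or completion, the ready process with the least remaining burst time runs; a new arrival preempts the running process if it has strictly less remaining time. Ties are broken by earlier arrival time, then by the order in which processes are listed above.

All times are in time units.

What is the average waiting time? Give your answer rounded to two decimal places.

1.40

Gantt: | J1 0-2 | idle 2-3 | J2 3-5 | J4 5-7 | J3 7-13 | J5 13-19 |
Completion: J1=2  J2=5  J3=13  J4=7  J5=19
Turnaround (C−A): J1=2  J2=2  J3=9  J4=2  J5=10
Waiting times: J1=0, J2=0, J3=3, J4=0, J5=4
Average waiting = (0+0+3+0+4) / 5 = 7/5 = 1.40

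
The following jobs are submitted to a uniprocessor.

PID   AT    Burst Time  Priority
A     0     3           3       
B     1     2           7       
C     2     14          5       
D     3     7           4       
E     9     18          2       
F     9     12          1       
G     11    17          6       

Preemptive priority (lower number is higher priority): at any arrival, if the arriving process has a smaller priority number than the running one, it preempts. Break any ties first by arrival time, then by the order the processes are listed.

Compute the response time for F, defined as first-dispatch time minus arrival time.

0

Gantt: | A 0-3 | D 3-9 | F 9-21 | E 21-39 | D 39-40 | C 40-54 | G 54-71 | B 71-73 |
Completion: A=3  B=73  C=54  D=40  E=39  F=21  G=71
Response(F) = first start − arrival = 9 − 9 = 0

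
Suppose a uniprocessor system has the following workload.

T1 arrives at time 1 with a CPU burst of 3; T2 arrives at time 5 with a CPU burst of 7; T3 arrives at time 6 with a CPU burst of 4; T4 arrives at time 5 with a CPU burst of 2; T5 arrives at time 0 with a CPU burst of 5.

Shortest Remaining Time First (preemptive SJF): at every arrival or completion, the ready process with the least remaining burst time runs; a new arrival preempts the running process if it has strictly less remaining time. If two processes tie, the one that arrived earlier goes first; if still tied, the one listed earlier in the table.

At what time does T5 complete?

10

Timeline: | T5 0-1 | T1 1-4 | T5 4-5 | T4 5-7 | T5 7-10 | T3 10-14 | T2 14-21 |
Completion: T1=4  T2=21  T3=14  T4=7  T5=10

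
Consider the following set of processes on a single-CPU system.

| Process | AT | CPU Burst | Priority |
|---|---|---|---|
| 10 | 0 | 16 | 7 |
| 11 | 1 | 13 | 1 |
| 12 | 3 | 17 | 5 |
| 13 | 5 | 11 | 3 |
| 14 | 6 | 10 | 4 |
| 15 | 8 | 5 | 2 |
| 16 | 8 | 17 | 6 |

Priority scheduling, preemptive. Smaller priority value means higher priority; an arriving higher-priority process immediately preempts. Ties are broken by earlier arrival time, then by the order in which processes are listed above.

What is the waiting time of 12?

Schedule: | 10 0-1 | 11 1-14 | 15 14-19 | 13 19-30 | 14 30-40 | 12 40-57 | 16 57-74 | 10 74-89 |
Completion: 10=89  11=14  12=57  13=30  14=40  15=19  16=74
Turnaround (C−A): 10=89  11=13  12=54  13=25  14=34  15=11  16=66
Waiting(12) = turnaround − burst = 54 − 17 = 37

37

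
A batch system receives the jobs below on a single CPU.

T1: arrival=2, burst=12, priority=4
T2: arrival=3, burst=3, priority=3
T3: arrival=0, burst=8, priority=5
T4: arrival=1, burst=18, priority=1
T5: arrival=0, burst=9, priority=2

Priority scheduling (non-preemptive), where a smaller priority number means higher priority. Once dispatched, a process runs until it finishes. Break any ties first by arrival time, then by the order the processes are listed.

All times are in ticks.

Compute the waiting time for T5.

Schedule: | T5 0-9 | T4 9-27 | T2 27-30 | T1 30-42 | T3 42-50 |
Completion: T1=42  T2=30  T3=50  T4=27  T5=9
Waiting(T5) = turnaround − burst = 9 − 9 = 0

0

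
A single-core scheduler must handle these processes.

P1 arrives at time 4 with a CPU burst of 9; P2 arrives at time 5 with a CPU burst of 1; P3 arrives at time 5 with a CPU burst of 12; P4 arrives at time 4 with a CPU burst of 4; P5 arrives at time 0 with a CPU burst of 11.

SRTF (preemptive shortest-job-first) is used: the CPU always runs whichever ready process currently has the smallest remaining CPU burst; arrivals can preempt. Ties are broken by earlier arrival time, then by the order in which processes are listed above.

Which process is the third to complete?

Gantt: | P5 0-4 | P4 4-5 | P2 5-6 | P4 6-9 | P5 9-16 | P1 16-25 | P3 25-37 |
Completion: P1=25  P2=6  P3=37  P4=9  P5=16
Turnaround (C−A): P1=21  P2=1  P3=32  P4=5  P5=16
Finish order: P2 → P4 → P5 → P1 → P3

P5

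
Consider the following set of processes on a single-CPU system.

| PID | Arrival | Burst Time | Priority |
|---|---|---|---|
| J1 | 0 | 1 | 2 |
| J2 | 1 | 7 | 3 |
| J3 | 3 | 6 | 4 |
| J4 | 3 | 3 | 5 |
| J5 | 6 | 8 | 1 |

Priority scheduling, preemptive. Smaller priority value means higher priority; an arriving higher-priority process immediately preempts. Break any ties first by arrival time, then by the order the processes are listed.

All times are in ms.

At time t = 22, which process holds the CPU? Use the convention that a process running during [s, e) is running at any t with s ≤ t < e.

J4

Schedule: | J1 0-1 | J2 1-6 | J5 6-14 | J2 14-16 | J3 16-22 | J4 22-25 |
Completion: J1=1  J2=16  J3=22  J4=25  J5=14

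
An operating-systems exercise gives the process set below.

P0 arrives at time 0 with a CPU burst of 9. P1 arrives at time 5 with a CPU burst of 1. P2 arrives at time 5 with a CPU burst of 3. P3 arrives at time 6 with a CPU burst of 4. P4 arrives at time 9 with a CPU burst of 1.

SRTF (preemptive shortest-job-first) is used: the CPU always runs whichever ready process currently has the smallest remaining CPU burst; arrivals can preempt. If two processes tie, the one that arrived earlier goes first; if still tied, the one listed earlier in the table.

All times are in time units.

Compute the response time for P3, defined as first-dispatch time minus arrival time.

Schedule: | P0 0-5 | P1 5-6 | P2 6-9 | P4 9-10 | P0 10-14 | P3 14-18 |
Completion: P0=14  P1=6  P2=9  P3=18  P4=10
Turnaround (C−A): P0=14  P1=1  P2=4  P3=12  P4=1
Response(P3) = first start − arrival = 14 − 6 = 8

8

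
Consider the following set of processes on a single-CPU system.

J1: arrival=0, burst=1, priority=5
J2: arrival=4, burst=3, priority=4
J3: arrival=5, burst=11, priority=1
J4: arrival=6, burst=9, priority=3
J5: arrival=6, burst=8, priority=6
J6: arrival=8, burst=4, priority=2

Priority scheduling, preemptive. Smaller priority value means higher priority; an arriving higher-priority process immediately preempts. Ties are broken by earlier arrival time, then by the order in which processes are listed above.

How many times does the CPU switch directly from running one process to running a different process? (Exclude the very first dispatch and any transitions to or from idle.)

Gantt: | J1 0-1 | idle 1-4 | J2 4-5 | J3 5-16 | J6 16-20 | J4 20-29 | J2 29-31 | J5 31-39 |
Completion: J1=1  J2=31  J3=16  J4=29  J5=39  J6=20
Turnaround (C−A): J1=1  J2=27  J3=11  J4=23  J5=33  J6=12

5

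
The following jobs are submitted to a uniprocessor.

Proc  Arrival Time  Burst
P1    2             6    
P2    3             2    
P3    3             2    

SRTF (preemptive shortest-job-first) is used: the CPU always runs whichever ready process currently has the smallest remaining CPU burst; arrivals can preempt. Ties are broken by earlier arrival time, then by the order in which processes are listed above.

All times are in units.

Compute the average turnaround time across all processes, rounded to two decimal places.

5.33

Schedule: | idle 0-2 | P1 2-3 | P2 3-5 | P3 5-7 | P1 7-12 |
Completion: P1=12  P2=5  P3=7
Turnaround (C−A): P1=10  P2=2  P3=4
Turnaround times: P1=10, P2=2, P3=4
Average turnaround = (10+2+4) / 3 = 16/3 = 5.33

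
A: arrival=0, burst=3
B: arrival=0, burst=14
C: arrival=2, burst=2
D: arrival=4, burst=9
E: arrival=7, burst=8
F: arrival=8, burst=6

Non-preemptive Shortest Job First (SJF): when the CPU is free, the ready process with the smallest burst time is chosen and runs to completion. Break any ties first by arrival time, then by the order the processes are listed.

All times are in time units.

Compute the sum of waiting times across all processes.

Schedule: | A 0-3 | C 3-5 | D 5-14 | F 14-20 | E 20-28 | B 28-42 |
Completion: A=3  B=42  C=5  D=14  E=28  F=20
Waiting = turnaround − burst: A=0, B=28, C=1, D=1, E=13, F=6
Total waiting = 0 + 28 + 1 + 1 + 13 + 6 = 49

49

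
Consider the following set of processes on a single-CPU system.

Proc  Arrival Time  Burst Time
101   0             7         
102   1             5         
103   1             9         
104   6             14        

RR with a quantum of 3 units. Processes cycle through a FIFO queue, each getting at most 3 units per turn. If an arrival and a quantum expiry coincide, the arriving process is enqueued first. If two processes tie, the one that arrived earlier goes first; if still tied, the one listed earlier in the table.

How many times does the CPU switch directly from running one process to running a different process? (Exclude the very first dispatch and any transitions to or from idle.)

Gantt: | 101 0-3 | 102 3-6 | 103 6-9 | 101 9-12 | 104 12-15 | 102 15-17 | 103 17-20 | 101 20-21 | 104 21-24 | 103 24-27 | 104 27-35 |
Completion: 101=21  102=17  103=27  104=35
Turnaround (C−A): 101=21  102=16  103=26  104=29

10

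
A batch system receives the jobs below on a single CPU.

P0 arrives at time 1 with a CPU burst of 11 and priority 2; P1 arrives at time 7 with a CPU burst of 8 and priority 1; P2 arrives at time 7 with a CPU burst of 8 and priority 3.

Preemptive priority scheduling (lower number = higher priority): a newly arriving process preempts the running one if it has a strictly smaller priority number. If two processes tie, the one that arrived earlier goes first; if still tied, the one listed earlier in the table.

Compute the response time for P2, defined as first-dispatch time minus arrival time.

13

Schedule: | idle 0-1 | P0 1-7 | P1 7-15 | P0 15-20 | P2 20-28 |
Completion: P0=20  P1=15  P2=28
Response(P2) = first start − arrival = 20 − 7 = 13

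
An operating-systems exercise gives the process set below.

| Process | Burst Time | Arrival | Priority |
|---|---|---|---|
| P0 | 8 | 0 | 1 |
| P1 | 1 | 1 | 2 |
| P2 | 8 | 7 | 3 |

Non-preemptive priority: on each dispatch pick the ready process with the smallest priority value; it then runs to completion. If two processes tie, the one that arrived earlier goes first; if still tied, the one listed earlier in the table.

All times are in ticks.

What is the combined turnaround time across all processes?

Gantt: | P0 0-8 | P1 8-9 | P2 9-17 |
Completion: P0=8  P1=9  P2=17
Turnaround = completion − arrival: P0=8, P1=8, P2=10
Total turnaround = 8 + 8 + 10 = 26

26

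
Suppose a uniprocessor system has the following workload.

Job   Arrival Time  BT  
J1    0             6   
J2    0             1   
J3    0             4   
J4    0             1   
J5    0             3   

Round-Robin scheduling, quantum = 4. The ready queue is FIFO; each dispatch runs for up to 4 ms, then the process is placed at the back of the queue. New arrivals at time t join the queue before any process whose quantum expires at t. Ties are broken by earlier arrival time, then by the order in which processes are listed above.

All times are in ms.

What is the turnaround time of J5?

13

Timeline: | J1 0-4 | J2 4-5 | J3 5-9 | J4 9-10 | J5 10-13 | J1 13-15 |
Completion: J1=15  J2=5  J3=9  J4=10  J5=13
Turnaround (C−A): J1=15  J2=5  J3=9  J4=10  J5=13
Turnaround(J5) = completion − arrival = 13 − 0 = 13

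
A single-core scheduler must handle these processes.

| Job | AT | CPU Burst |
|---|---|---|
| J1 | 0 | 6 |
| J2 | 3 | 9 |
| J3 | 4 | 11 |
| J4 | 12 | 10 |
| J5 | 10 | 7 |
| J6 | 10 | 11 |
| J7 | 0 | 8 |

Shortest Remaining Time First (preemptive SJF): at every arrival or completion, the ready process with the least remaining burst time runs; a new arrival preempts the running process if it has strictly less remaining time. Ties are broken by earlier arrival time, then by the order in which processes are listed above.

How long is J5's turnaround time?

Timeline: | J1 0-6 | J7 6-14 | J5 14-21 | J2 21-30 | J4 30-40 | J3 40-51 | J6 51-62 |
Completion: J1=6  J2=30  J3=51  J4=40  J5=21  J6=62  J7=14
Turnaround(J5) = completion − arrival = 21 − 10 = 11

11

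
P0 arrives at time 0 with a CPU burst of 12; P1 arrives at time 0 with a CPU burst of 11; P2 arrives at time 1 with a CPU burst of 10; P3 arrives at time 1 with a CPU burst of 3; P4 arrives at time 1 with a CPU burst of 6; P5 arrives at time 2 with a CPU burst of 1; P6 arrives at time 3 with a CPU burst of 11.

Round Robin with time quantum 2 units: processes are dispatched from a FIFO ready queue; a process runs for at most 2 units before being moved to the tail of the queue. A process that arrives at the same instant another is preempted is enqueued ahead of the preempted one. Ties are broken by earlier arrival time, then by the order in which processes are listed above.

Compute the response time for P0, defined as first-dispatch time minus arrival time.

Timeline: | P0 0-2 | P1 2-4 | P2 4-6 | P3 6-8 | P4 8-10 | P5 10-11 | P0 11-13 | P6 13-15 | P1 15-17 | P2 17-19 | P3 19-20 | P4 20-22 | P0 22-24 | P6 24-26 | P1 26-28 | P2 28-30 | P4 30-32 | P0 32-34 | P6 34-36 | P1 36-38 | P2 38-40 | P0 40-42 | P6 42-44 | P1 44-46 | P2 46-48 | P0 48-50 | P6 50-52 | P1 52-53 | P6 53-54 |
Completion: P0=50  P1=53  P2=48  P3=20  P4=32  P5=11  P6=54
Response(P0) = first start − arrival = 0 − 0 = 0

0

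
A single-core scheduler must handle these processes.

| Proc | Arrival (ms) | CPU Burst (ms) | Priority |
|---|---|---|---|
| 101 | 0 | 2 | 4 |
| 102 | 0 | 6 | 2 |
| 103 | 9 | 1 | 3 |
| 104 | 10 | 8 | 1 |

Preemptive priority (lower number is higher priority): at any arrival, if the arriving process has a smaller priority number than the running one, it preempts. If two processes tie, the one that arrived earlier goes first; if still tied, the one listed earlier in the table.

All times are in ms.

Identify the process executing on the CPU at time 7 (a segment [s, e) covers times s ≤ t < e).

101

Schedule: | 102 0-6 | 101 6-8 | idle 8-9 | 103 9-10 | 104 10-18 |
Completion: 101=8  102=6  103=10  104=18
Turnaround (C−A): 101=8  102=6  103=1  104=8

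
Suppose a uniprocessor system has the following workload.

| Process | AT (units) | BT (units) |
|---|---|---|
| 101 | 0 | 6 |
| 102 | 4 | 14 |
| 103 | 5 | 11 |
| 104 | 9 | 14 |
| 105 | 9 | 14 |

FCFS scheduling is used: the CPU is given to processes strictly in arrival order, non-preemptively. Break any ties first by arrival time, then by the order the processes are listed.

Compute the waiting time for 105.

Gantt: | 101 0-6 | 102 6-20 | 103 20-31 | 104 31-45 | 105 45-59 |
Completion: 101=6  102=20  103=31  104=45  105=59
Waiting(105) = turnaround − burst = 50 − 14 = 36

36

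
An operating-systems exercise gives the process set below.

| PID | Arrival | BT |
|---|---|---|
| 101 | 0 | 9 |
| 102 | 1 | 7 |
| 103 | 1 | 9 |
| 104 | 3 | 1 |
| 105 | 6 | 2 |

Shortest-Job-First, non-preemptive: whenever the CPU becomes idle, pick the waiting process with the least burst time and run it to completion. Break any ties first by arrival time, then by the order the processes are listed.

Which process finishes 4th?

102

Schedule: | 101 0-9 | 104 9-10 | 105 10-12 | 102 12-19 | 103 19-28 |
Completion: 101=9  102=19  103=28  104=10  105=12
Finish order: 101 → 104 → 105 → 102 → 103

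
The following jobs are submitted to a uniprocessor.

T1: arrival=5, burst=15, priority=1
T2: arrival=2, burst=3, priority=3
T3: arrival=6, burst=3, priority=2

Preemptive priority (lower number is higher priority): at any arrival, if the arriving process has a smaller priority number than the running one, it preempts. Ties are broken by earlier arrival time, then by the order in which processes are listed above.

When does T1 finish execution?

Gantt: | idle 0-2 | T2 2-5 | T1 5-20 | T3 20-23 |
Completion: T1=20  T2=5  T3=23
Turnaround (C−A): T1=15  T2=3  T3=17

20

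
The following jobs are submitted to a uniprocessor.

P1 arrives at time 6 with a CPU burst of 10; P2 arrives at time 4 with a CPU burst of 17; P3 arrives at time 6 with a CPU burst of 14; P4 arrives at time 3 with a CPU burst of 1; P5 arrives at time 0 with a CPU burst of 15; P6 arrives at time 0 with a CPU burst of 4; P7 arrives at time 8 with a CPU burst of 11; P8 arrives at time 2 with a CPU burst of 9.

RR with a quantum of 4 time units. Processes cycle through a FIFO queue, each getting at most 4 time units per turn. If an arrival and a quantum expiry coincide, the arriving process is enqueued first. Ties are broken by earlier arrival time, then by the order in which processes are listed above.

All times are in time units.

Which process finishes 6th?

Timeline: | P5 0-4 | P6 4-8 | P8 8-12 | P4 12-13 | P2 13-17 | P5 17-21 | P1 21-25 | P3 25-29 | P7 29-33 | P8 33-37 | P2 37-41 | P5 41-45 | P1 45-49 | P3 49-53 | P7 53-57 | P8 57-58 | P2 58-62 | P5 62-65 | P1 65-67 | P3 67-71 | P7 71-74 | P2 74-78 | P3 78-80 | P2 80-81 |
Completion: P1=67  P2=81  P3=80  P4=13  P5=65  P6=8  P7=74  P8=58
Turnaround (C−A): P1=61  P2=77  P3=74  P4=10  P5=65  P6=8  P7=66  P8=56
Finish order: P6 → P4 → P8 → P5 → P1 → P7 → P3 → P2

P7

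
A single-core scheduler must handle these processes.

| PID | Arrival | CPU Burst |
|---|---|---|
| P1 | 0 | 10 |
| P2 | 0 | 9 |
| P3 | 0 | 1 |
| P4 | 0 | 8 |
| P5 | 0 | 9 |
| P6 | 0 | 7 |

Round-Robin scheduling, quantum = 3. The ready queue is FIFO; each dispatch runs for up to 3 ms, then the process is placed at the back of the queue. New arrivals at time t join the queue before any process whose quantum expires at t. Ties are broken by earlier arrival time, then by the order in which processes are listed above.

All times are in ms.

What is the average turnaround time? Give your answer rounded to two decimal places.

Schedule: | P1 0-3 | P2 3-6 | P3 6-7 | P4 7-10 | P5 10-13 | P6 13-16 | P1 16-19 | P2 19-22 | P4 22-25 | P5 25-28 | P6 28-31 | P1 31-34 | P2 34-37 | P4 37-39 | P5 39-42 | P6 42-43 | P1 43-44 |
Completion: P1=44  P2=37  P3=7  P4=39  P5=42  P6=43
Turnaround (C−A): P1=44  P2=37  P3=7  P4=39  P5=42  P6=43
Turnaround times: P1=44, P2=37, P3=7, P4=39, P5=42, P6=43
Average turnaround = (44+37+7+39+42+43) / 6 = 212/6 = 35.33

35.33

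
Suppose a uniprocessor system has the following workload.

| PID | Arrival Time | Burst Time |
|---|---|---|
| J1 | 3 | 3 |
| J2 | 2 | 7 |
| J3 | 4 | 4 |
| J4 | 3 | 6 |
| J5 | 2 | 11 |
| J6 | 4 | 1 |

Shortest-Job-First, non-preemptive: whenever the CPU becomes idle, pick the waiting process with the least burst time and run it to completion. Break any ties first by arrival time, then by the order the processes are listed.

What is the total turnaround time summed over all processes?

Schedule: | idle 0-2 | J2 2-9 | J6 9-10 | J1 10-13 | J3 13-17 | J4 17-23 | J5 23-34 |
Completion: J1=13  J2=9  J3=17  J4=23  J5=34  J6=10
Turnaround = completion − arrival: J1=10, J2=7, J3=13, J4=20, J5=32, J6=6
Total turnaround = 10 + 7 + 13 + 20 + 32 + 6 = 88

88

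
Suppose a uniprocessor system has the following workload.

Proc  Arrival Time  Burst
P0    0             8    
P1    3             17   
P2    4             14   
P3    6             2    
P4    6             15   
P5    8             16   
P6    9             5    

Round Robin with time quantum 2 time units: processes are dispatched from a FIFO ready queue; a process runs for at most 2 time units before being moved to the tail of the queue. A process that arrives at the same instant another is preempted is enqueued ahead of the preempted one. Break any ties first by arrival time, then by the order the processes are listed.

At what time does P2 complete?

Gantt: | P0 0-4 | P1 4-6 | P2 6-8 | P0 8-10 | P3 10-12 | P4 12-14 | P1 14-16 | P5 16-18 | P2 18-20 | P6 20-22 | P0 22-24 | P4 24-26 | P1 26-28 | P5 28-30 | P2 30-32 | P6 32-34 | P4 34-36 | P1 36-38 | P5 38-40 | P2 40-42 | P6 42-43 | P4 43-45 | P1 45-47 | P5 47-49 | P2 49-51 | P4 51-53 | P1 53-55 | P5 55-57 | P2 57-59 | P4 59-61 | P1 61-63 | P5 63-65 | P2 65-67 | P4 67-69 | P1 69-71 | P5 71-73 | P4 73-74 | P1 74-75 | P5 75-77 |
Completion: P0=24  P1=75  P2=67  P3=12  P4=74  P5=77  P6=43

67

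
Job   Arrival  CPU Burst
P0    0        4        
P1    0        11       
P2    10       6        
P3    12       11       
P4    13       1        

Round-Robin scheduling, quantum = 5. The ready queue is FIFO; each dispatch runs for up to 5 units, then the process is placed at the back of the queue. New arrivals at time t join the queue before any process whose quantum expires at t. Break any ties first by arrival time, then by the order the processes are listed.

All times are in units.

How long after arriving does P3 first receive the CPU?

Gantt: | P0 0-4 | P1 4-14 | P2 14-19 | P3 19-24 | P4 24-25 | P1 25-26 | P2 26-27 | P3 27-33 |
Completion: P0=4  P1=26  P2=27  P3=33  P4=25
Turnaround (C−A): P0=4  P1=26  P2=17  P3=21  P4=12
Response(P3) = first start − arrival = 19 − 12 = 7

7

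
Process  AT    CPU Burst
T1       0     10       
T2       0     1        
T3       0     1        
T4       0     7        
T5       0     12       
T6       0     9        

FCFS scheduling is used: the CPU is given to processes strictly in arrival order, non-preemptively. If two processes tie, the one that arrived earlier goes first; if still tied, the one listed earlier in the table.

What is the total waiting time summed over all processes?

83

Gantt: | T1 0-10 | T2 10-11 | T3 11-12 | T4 12-19 | T5 19-31 | T6 31-40 |
Completion: T1=10  T2=11  T3=12  T4=19  T5=31  T6=40
Turnaround (C−A): T1=10  T2=11  T3=12  T4=19  T5=31  T6=40
Waiting = turnaround − burst: T1=0, T2=10, T3=11, T4=12, T5=19, T6=31
Total waiting = 0 + 10 + 11 + 12 + 19 + 31 = 83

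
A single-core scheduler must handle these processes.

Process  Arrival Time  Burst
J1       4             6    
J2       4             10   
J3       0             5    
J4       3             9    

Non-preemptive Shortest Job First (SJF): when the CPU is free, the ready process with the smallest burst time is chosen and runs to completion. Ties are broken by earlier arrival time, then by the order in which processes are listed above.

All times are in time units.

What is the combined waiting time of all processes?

Schedule: | J3 0-5 | J1 5-11 | J4 11-20 | J2 20-30 |
Completion: J1=11  J2=30  J3=5  J4=20
Turnaround (C−A): J1=7  J2=26  J3=5  J4=17
Waiting = turnaround − burst: J1=1, J2=16, J3=0, J4=8
Total waiting = 1 + 16 + 0 + 8 = 25

25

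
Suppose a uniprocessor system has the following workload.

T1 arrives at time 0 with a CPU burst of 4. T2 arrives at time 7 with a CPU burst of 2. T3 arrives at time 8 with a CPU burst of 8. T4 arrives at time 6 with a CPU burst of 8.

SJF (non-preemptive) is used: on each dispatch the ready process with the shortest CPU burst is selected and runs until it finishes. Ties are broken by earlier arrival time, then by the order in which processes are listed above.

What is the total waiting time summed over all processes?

Timeline: | T1 0-4 | idle 4-6 | T4 6-14 | T2 14-16 | T3 16-24 |
Completion: T1=4  T2=16  T3=24  T4=14
Turnaround (C−A): T1=4  T2=9  T3=16  T4=8
Waiting = turnaround − burst: T1=0, T2=7, T3=8, T4=0
Total waiting = 0 + 7 + 8 + 0 = 15

15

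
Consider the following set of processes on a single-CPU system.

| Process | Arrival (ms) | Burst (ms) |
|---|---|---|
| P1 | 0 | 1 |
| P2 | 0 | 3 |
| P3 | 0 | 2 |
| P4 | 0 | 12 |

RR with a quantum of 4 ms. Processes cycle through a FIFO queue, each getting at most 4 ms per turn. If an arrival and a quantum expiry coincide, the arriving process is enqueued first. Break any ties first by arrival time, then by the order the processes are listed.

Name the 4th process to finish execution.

P4

Timeline: | P1 0-1 | P2 1-4 | P3 4-6 | P4 6-18 |
Completion: P1=1  P2=4  P3=6  P4=18
Finish order: P1 → P2 → P3 → P4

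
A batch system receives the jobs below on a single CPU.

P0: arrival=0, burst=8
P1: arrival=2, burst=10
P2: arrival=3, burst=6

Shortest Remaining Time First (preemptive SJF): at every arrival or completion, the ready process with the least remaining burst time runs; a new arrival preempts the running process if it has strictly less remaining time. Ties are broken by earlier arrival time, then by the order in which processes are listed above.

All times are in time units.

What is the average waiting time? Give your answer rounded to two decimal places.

5.67

Timeline: | P0 0-8 | P2 8-14 | P1 14-24 |
Completion: P0=8  P1=24  P2=14
Turnaround (C−A): P0=8  P1=22  P2=11
Waiting times: P0=0, P1=12, P2=5
Average waiting = (0+12+5) / 3 = 17/3 = 5.67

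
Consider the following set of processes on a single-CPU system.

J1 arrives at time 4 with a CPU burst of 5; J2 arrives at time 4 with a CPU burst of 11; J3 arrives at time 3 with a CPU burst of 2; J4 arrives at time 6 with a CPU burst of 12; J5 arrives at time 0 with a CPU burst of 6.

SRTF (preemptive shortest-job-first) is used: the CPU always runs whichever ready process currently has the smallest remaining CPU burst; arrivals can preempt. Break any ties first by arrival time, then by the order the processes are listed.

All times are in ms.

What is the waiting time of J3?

0

Gantt: | J5 0-3 | J3 3-5 | J5 5-8 | J1 8-13 | J2 13-24 | J4 24-36 |
Completion: J1=13  J2=24  J3=5  J4=36  J5=8
Turnaround (C−A): J1=9  J2=20  J3=2  J4=30  J5=8
Waiting(J3) = turnaround − burst = 2 − 2 = 0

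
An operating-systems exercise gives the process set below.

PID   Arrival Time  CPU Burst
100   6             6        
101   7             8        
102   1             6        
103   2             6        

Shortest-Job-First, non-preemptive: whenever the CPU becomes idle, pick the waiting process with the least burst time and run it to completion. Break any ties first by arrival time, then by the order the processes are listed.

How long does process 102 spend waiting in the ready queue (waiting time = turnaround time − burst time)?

0

Timeline: | idle 0-1 | 102 1-7 | 103 7-13 | 100 13-19 | 101 19-27 |
Completion: 100=19  101=27  102=7  103=13
Turnaround (C−A): 100=13  101=20  102=6  103=11
Waiting(102) = turnaround − burst = 6 − 6 = 0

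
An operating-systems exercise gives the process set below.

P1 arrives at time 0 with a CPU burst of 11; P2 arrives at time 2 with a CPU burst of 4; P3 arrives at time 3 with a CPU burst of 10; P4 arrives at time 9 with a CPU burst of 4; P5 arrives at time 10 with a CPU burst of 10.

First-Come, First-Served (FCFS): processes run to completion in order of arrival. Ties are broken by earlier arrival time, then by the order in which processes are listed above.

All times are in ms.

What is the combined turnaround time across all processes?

Timeline: | P1 0-11 | P2 11-15 | P3 15-25 | P4 25-29 | P5 29-39 |
Completion: P1=11  P2=15  P3=25  P4=29  P5=39
Turnaround (C−A): P1=11  P2=13  P3=22  P4=20  P5=29
Turnaround = completion − arrival: P1=11, P2=13, P3=22, P4=20, P5=29
Total turnaround = 11 + 13 + 22 + 20 + 29 = 95

95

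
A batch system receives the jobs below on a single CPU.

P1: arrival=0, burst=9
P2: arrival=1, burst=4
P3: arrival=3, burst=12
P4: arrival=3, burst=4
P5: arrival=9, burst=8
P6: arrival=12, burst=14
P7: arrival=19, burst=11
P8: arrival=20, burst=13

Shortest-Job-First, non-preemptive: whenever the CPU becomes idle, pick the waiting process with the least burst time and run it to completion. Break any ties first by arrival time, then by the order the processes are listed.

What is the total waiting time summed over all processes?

Schedule: | P1 0-9 | P2 9-13 | P4 13-17 | P5 17-25 | P7 25-36 | P3 36-48 | P8 48-61 | P6 61-75 |
Completion: P1=9  P2=13  P3=48  P4=17  P5=25  P6=75  P7=36  P8=61
Turnaround (C−A): P1=9  P2=12  P3=45  P4=14  P5=16  P6=63  P7=17  P8=41
Waiting = turnaround − burst: P1=0, P2=8, P3=33, P4=10, P5=8, P6=49, P7=6, P8=28
Total waiting = 0 + 8 + 33 + 10 + 8 + 49 + 6 + 28 = 142

142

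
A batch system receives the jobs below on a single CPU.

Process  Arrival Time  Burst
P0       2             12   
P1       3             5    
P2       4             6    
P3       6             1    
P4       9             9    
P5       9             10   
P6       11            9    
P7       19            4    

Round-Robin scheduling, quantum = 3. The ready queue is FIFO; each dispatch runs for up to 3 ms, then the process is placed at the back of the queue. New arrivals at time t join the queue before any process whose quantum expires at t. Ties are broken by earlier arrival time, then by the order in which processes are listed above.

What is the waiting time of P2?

Schedule: | idle 0-2 | P0 2-5 | P1 5-8 | P2 8-11 | P0 11-14 | P3 14-15 | P1 15-17 | P4 17-20 | P5 20-23 | P6 23-26 | P2 26-29 | P0 29-32 | P7 32-35 | P4 35-38 | P5 38-41 | P6 41-44 | P0 44-47 | P7 47-48 | P4 48-51 | P5 51-54 | P6 54-57 | P5 57-58 |
Completion: P0=47  P1=17  P2=29  P3=15  P4=51  P5=58  P6=57  P7=48
Turnaround (C−A): P0=45  P1=14  P2=25  P3=9  P4=42  P5=49  P6=46  P7=29
Waiting(P2) = turnaround − burst = 25 − 6 = 19

19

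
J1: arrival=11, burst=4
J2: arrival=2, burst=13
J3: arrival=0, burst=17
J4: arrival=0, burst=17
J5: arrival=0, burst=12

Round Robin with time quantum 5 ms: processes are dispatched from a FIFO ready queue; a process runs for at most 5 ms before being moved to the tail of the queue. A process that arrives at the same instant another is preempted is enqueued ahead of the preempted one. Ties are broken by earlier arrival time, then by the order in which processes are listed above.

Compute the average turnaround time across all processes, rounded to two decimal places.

52.00

Schedule: | J3 0-5 | J4 5-10 | J5 10-15 | J2 15-20 | J3 20-25 | J4 25-30 | J1 30-34 | J5 34-39 | J2 39-44 | J3 44-49 | J4 49-54 | J5 54-56 | J2 56-59 | J3 59-61 | J4 61-63 |
Completion: J1=34  J2=59  J3=61  J4=63  J5=56
Turnaround (C−A): J1=23  J2=57  J3=61  J4=63  J5=56
Turnaround times: J1=23, J2=57, J3=61, J4=63, J5=56
Average turnaround = (23+57+61+63+56) / 5 = 260/5 = 52.00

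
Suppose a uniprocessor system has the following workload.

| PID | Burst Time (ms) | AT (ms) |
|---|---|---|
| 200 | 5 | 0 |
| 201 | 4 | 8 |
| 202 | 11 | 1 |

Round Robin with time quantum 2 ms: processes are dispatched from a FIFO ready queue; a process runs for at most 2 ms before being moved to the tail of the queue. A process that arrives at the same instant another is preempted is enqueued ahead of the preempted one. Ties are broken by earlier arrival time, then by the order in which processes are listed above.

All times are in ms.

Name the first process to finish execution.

200

Schedule: | 200 0-2 | 202 2-4 | 200 4-6 | 202 6-8 | 200 8-9 | 201 9-11 | 202 11-13 | 201 13-15 | 202 15-20 |
Completion: 200=9  201=15  202=20
Turnaround (C−A): 200=9  201=7  202=19
Finish order: 200 → 201 → 202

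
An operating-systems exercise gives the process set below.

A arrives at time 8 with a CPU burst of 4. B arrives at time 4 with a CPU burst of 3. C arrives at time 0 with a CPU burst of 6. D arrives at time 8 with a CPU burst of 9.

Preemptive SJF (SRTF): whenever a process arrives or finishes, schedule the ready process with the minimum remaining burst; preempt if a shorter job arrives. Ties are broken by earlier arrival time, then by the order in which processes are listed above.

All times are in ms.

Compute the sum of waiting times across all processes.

Timeline: | C 0-6 | B 6-9 | A 9-13 | D 13-22 |
Completion: A=13  B=9  C=6  D=22
Waiting = turnaround − burst: A=1, B=2, C=0, D=5
Total waiting = 1 + 2 + 0 + 5 = 8

8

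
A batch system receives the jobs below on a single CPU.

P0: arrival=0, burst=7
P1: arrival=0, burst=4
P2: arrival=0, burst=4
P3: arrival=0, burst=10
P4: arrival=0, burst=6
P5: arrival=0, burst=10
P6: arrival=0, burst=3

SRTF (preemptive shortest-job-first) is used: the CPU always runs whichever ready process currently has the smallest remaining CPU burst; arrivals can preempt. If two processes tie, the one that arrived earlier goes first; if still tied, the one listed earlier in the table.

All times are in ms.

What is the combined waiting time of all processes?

96

Schedule: | P6 0-3 | P1 3-7 | P2 7-11 | P4 11-17 | P0 17-24 | P3 24-34 | P5 34-44 |
Completion: P0=24  P1=7  P2=11  P3=34  P4=17  P5=44  P6=3
Waiting = turnaround − burst: P0=17, P1=3, P2=7, P3=24, P4=11, P5=34, P6=0
Total waiting = 17 + 3 + 7 + 24 + 11 + 34 + 0 = 96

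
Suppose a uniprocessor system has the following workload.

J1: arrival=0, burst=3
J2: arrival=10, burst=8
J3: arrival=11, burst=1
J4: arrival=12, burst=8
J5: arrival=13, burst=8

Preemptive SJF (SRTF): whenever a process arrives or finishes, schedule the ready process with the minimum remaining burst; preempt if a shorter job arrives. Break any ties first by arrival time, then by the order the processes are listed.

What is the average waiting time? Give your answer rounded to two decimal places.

Gantt: | J1 0-3 | idle 3-10 | J2 10-11 | J3 11-12 | J2 12-19 | J4 19-27 | J5 27-35 |
Completion: J1=3  J2=19  J3=12  J4=27  J5=35
Turnaround (C−A): J1=3  J2=9  J3=1  J4=15  J5=22
Waiting times: J1=0, J2=1, J3=0, J4=7, J5=14
Average waiting = (0+1+0+7+14) / 5 = 22/5 = 4.40

4.40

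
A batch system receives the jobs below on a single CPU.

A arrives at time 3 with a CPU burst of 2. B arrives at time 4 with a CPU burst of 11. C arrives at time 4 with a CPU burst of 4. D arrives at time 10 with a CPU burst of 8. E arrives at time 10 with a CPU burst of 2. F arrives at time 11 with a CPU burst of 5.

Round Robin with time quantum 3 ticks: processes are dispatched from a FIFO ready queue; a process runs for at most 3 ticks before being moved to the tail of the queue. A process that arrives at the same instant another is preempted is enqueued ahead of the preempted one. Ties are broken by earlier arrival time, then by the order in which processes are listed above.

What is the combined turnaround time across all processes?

Gantt: | idle 0-3 | A 3-5 | B 5-8 | C 8-11 | B 11-14 | D 14-17 | E 17-19 | F 19-22 | C 22-23 | B 23-26 | D 26-29 | F 29-31 | B 31-33 | D 33-35 |
Completion: A=5  B=33  C=23  D=35  E=19  F=31
Turnaround = completion − arrival: A=2, B=29, C=19, D=25, E=9, F=20
Total turnaround = 2 + 29 + 19 + 25 + 9 + 20 = 104

104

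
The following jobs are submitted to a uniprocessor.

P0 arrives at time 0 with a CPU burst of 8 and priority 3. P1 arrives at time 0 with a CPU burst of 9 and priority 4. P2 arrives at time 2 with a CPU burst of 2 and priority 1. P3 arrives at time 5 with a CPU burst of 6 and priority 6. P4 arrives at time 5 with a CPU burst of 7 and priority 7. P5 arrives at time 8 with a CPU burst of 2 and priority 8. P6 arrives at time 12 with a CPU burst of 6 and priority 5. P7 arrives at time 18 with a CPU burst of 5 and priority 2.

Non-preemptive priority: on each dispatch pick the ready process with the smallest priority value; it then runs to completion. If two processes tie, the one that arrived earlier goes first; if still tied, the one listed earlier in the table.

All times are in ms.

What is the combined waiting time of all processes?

Schedule: | P0 0-8 | P2 8-10 | P1 10-19 | P7 19-24 | P6 24-30 | P3 30-36 | P4 36-43 | P5 43-45 |
Completion: P0=8  P1=19  P2=10  P3=36  P4=43  P5=45  P6=30  P7=24
Turnaround (C−A): P0=8  P1=19  P2=8  P3=31  P4=38  P5=37  P6=18  P7=6
Waiting = turnaround − burst: P0=0, P1=10, P2=6, P3=25, P4=31, P5=35, P6=12, P7=1
Total waiting = 0 + 10 + 6 + 25 + 31 + 35 + 12 + 1 = 120

120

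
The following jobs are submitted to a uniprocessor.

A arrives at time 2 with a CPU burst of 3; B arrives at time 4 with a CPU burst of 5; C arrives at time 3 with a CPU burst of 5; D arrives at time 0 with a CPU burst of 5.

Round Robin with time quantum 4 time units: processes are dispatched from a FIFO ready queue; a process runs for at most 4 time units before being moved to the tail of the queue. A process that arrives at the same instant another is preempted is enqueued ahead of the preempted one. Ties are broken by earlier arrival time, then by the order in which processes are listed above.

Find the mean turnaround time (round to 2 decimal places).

Schedule: | D 0-4 | A 4-7 | C 7-11 | B 11-15 | D 15-16 | C 16-17 | B 17-18 |
Completion: A=7  B=18  C=17  D=16
Turnaround (C−A): A=5  B=14  C=14  D=16
Turnaround times: A=5, B=14, C=14, D=16
Average turnaround = (5+14+14+16) / 4 = 49/4 = 12.25

12.25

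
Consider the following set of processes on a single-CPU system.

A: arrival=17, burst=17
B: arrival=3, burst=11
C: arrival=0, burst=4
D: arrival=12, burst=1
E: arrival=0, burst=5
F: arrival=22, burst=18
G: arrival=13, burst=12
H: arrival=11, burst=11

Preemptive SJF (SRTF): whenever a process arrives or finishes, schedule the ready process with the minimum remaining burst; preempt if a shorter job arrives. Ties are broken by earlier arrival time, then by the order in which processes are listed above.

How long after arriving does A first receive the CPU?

27

Schedule: | C 0-4 | E 4-9 | B 9-12 | D 12-13 | B 13-21 | H 21-32 | G 32-44 | A 44-61 | F 61-79 |
Completion: A=61  B=21  C=4  D=13  E=9  F=79  G=44  H=32
Turnaround (C−A): A=44  B=18  C=4  D=1  E=9  F=57  G=31  H=21
Response(A) = first start − arrival = 44 − 17 = 27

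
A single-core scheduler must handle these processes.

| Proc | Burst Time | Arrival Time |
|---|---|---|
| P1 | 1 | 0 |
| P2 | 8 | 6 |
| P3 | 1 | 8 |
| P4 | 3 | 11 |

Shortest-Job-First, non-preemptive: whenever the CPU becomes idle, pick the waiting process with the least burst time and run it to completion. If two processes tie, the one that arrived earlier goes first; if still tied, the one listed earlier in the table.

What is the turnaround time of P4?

Timeline: | P1 0-1 | idle 1-6 | P2 6-14 | P3 14-15 | P4 15-18 |
Completion: P1=1  P2=14  P3=15  P4=18
Turnaround (C−A): P1=1  P2=8  P3=7  P4=7
Turnaround(P4) = completion − arrival = 18 − 11 = 7

7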